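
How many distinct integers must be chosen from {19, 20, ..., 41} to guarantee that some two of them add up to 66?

Group the elements by complementary pair {x, 66−x}: {25,41}, {26,40}, {27,39}, …, giving 8 two-element pairs; the single value 33 (it cannot pair with itself since the integers are distinct); and 6 integers whose partner 66−x falls outside [19,41].
Treating each of those 15 groups as a pigeonhole, one can pick one integer per group — 15 integers — with no two summing to 66.
The 16th integer lands in an occupied pair, forcing a sum of 66.

16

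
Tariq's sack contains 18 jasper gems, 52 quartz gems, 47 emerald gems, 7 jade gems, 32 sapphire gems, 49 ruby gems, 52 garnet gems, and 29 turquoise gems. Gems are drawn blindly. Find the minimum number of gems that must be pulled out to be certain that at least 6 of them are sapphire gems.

260

In the worst case for collecting sapphire gems, every non-sapphire gem comes out first.
There are 18 + 52 + 47 + 7 + 49 + 52 + 29 = 254 non-sapphire gems altogether.
After those, each further gem must be sapphire, so 254 + 6 = 260 draws guarantee 6 sapphire gems.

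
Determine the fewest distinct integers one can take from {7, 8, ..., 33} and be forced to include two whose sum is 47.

A set avoiding the sum 47 can contain at most one of each pair {x, 47−x}, plus the 7 elements whose complement lies outside the range.
The integers 7, …, 23 (17 of them) are such a set: any two sum to at least 7+8 = 15 and at most 22+23 = 45 < 47.
Any 18th integer completes one of the 10 pairs, so 18 choices force a sum of 47.

18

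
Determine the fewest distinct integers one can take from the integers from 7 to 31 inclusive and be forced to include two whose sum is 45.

Two chosen integers sum to 45 exactly when both halves of some pair {x, 45−x} with 14 ≤ x ≤ 45−x ≤ 31 are chosen — 9 such pairs.
The remaining 7 elements (those with no distinct partner in range) can never complete a 45-sum, so the worst case takes all of them and one from each pair: 7 + 9 = 16.
The 17th integer has to be the second member of some pair, so 16 + 1 = 17.

17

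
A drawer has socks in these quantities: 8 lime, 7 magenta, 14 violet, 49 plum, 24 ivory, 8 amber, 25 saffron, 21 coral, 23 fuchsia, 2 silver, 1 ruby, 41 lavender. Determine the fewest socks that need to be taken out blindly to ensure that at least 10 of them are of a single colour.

90

An adversary could hand out at most 9 socks per colour (5 colours run out sooner): 8 + 7 + 9 + 9 + 9 + 8 + 9 + 9 + 9 + 2 + 1 + 9 = 89 socks and still no colour has 10.
One more sock lands in a colour already at 9, so 90 draws are enough and 89 are not.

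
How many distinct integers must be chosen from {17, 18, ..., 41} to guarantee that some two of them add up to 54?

Two chosen integers sum to 54 exactly when both halves of some pair {x, 54−x} with 17 ≤ x ≤ 54−x ≤ 37 are chosen — 10 such pairs.
The remaining 5 elements (those with no distinct partner in range) can never complete a 54-sum, so the worst case takes all of them and one from each pair: 5 + 10 = 15.
By the pigeonhole principle, the 16th integer has to be the second member of some pair, so 15 + 1 = 16.

16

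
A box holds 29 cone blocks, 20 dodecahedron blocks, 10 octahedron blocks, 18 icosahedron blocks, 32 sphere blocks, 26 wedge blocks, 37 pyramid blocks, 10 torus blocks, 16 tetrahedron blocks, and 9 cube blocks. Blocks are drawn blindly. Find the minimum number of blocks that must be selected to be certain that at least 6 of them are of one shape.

An adversary could hand out at most 5 blocks per shape: 5 + 5 + 5 + 5 + 5 + 5 + 5 + 5 + 5 + 5 = 50 blocks and still no shape has 6.
By pigeonhole, one more block lands in a shape already at 5, so 51 draws are enough and 50 are not.

51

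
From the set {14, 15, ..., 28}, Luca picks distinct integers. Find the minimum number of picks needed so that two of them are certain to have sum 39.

Group the elements by complementary pair {x, 39−x}: {14,25}, {15,24}, {16,23}, …, giving 6 two-element pairs and 3 integers whose partner 39−x falls outside [14,28].
Treating each of those 9 groups as a pigeonhole, one can pick one integer per group — 9 integers — with no two summing to 39.
The 10th integer lands in an occupied pair, forcing a sum of 39.

10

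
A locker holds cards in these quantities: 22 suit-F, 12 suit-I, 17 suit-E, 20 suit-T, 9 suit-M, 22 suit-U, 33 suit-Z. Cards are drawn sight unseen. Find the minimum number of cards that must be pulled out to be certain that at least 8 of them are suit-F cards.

121

In the worst case for collecting suit-F cards, every non-suit-F card comes out first.
There are 12 + 17 + 20 + 9 + 22 + 33 = 113 non-suit-F cards altogether.
After those, each further card must be suit-F, so 113 + 8 = 121 draws guarantee 8 suit-F cards.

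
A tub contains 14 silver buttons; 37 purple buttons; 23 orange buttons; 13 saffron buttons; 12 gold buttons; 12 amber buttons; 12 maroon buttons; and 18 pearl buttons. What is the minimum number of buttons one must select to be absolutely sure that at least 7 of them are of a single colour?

49

By the pigeonhole principle, put each drawn button into a box by colour. The largest draw with every box below 7 takes min(count, 6) from each colour.
Σ min(cᵢ, 6) = 6 + 6 + 6 + 6 + 6 + 6 + 6 + 6 = 48.
Draw number 48 + 1 = 49 must push one box to 7.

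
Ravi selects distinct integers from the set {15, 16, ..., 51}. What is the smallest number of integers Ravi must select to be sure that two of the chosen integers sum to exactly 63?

A set avoiding the sum 63 can contain at most one of each pair {x, 63−x}, plus the 3 elements whose complement lies outside the range.
The integers 32, …, 51 (20 of them) are such a set: any two sum to at least 32+33 = 65 > 63.
Any 21st integer completes one of the 17 pairs, so 21 choices force a sum of 63.

21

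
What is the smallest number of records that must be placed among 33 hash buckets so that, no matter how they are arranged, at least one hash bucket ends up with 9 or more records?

265

With 264 records one could put exactly 8 in each of the 33 hash buckets, and no hash bucket would reach 9.
Pigeonhole: one more record must land in a hash bucket that already has 8, giving it 9.
So 33 × 8 + 1 = 265 records are required.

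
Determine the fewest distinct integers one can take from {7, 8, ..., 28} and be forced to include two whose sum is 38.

Group the elements by complementary pair {x, 38−x}: {10,28}, {11,27}, {12,26}, …, giving 9 two-element pairs; the single value 19 (it cannot pair with itself since the integers are distinct); and 3 integers whose partner 38−x falls outside [7,28].
Treating each of those 13 groups as a pigeonhole, one can pick one integer per group — 13 integers — with no two summing to 38.
The 14th integer lands in an occupied pair, forcing a sum of 38.

14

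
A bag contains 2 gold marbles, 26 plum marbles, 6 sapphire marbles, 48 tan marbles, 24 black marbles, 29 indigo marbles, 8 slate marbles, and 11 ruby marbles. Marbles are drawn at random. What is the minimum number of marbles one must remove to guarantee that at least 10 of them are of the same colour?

An adversary could hand out at most 9 marbles per colour (gold, sapphire, slate run out sooner): 2 + 9 + 6 + 9 + 9 + 9 + 8 + 9 = 61 marbles and still no colour has 10.
One more marble lands in a colour already at 9, so 62 draws are enough and 61 are not.

62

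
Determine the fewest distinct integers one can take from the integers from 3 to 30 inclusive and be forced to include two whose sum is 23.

20

A set avoiding the sum 23 can contain at most one of each pair {x, 23−x}, plus the 10 elements whose complement lies outside the range.
The integers 12, …, 30 (19 of them) are such a set: any two sum to at least 12+13 = 25 > 23.
Any 20th integer completes one of the 9 pairs, so 20 choices force a sum of 23.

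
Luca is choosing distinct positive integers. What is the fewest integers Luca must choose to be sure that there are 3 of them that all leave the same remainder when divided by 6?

Pigeonhole: the 6 residue classes mod 6 are the pigeonholes.
With 12 integers one could put 2 in each residue class and have no class reach 3.
The 13th integer pushes some class to 3, so 6·2 + 1 = 13.

13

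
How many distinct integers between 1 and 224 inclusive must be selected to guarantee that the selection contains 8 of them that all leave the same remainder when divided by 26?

183

By the pigeonhole principle, the 26 residue classes mod 26 are the pigeonholes.
With 182 integers one could put 7 in each residue class and have no class reach 8.
The 183rd integer pushes some class to 8, so 26·7 + 1 = 183.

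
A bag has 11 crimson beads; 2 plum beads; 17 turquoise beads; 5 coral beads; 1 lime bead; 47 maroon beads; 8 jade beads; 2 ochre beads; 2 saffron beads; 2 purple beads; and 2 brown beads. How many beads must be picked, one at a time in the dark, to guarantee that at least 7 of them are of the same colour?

41

By the pigeonhole principle, the 11 colours are the holes; the beads drawn are the pigeons.
To avoid 7 of any one colour, the worst case takes at most 6 of each colour, or every bead of a colour that has fewer than 6.
That gives 6 + 2 + 6 + 5 + 1 + 6 + 6 + 2 + 2 + 2 + 2 = 40 beads with no colour reaching 7.
The next bead forces some colour to 7, so 40 + 1 = 41.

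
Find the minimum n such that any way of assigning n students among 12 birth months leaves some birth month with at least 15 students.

169

With 168 students one could put exactly 14 in each of the 12 birth months, and no birth month would reach 15.
One more student must land in a birth month that already has 14, giving it 15.
So 12 × 14 + 1 = 169 students are required.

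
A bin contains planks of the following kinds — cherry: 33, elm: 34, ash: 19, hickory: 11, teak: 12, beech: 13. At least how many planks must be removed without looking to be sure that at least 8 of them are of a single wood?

By the pigeonhole principle, put each drawn plank into a box by wood. The largest draw with every box below 8 takes min(count, 7) from each wood.
Σ min(cᵢ, 7) = 7 + 7 + 7 + 7 + 7 + 7 = 42.
Draw number 42 + 1 = 43 must push one box to 8.

43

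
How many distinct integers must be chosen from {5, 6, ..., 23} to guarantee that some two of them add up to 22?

Two chosen integers sum to 22 exactly when both halves of some pair {x, 22−x} with 5 ≤ x ≤ 22−x ≤ 17 are chosen — 6 such pairs.
The remaining 7 elements (those with no distinct partner in range) can never complete a 22-sum, so the worst case takes all of them and one from each pair: 7 + 6 = 13.
The 14th integer has to be the second member of some pair, so 13 + 1 = 14.

14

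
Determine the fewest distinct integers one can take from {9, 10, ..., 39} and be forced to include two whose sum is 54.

A set avoiding the sum 54 can contain at most one of each pair {x, 54−x}, plus the 7 elements whose complement lies outside the range or equal to its own complement.
The integers 9, …, 27 (19 of them) are such a set: any two sum to at least 9+10 = 19 and at most 26+27 = 53 < 54.
Any 20th integer completes one of the 12 pairs, so 20 choices force a sum of 54.

20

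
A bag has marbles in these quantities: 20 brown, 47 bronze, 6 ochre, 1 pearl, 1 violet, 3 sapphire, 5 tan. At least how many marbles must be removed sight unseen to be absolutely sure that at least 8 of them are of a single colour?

Put each drawn marble into a box by colour. The largest draw with every box below 8 takes min(count, 7) from each colour; colours with fewer than 7 contribute all they have.
Σ min(cᵢ, 7) = 7 + 7 + 6 + 1 + 1 + 3 + 5 = 30.
Draw number 30 + 1 = 31 must push one box to 8.

31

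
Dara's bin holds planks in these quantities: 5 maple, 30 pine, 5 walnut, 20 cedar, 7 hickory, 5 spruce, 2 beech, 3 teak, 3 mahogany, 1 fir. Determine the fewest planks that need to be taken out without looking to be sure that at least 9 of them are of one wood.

48

Put each drawn plank into a box by wood. The largest draw with every box below 9 takes min(count, 8) from each wood; woods with fewer than 8 contribute all they have.
Σ min(cᵢ, 8) = 5 + 8 + 5 + 8 + 7 + 5 + 2 + 3 + 3 + 1 = 47.
Draw number 47 + 1 = 48 must push one box to 9.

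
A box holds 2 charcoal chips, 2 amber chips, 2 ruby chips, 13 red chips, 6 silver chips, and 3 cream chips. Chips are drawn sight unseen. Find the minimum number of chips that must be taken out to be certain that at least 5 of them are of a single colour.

Pigeonhole: put each drawn chip into a box by colour. The largest draw with every box below 5 takes min(count, 4) from each colour; colours with fewer than 4 contribute all they have.
Σ min(cᵢ, 4) = 2 + 2 + 2 + 4 + 4 + 3 = 17.
Draw number 17 + 1 = 18 must push one box to 5.

18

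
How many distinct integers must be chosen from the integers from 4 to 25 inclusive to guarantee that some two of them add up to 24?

A set avoiding the sum 24 can contain at most one of each pair {x, 24−x}, plus the 6 elements whose complement lies outside the range or equal to its own complement.
The integers 12, …, 25 (14 of them) are such a set: any two sum to at least 12+13 = 25 > 24.
Any 15th integer completes one of the 8 pairs, so 15 choices force a sum of 24.

15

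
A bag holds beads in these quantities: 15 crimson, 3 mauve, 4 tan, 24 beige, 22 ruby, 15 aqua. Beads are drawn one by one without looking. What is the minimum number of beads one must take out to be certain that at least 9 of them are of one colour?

40

Put each drawn bead into a box by colour. The largest draw with every box below 9 takes min(count, 8) from each colour; colours with fewer than 8 contribute all they have.
Σ min(cᵢ, 8) = 8 + 3 + 4 + 8 + 8 + 8 = 39.
Draw number 39 + 1 = 40 must push one box to 9.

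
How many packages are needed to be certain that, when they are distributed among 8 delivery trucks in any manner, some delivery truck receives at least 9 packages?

With 64 packages one could put exactly 8 in each of the 8 delivery trucks, and no delivery truck would reach 9.
By the pigeonhole principle, one more package must land in a delivery truck that already has 8, giving it 9.
So 8 × 8 + 1 = 65 packages are required.

65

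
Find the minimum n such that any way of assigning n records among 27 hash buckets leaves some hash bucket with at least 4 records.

With 81 records one could put exactly 3 in each of the 27 hash buckets, and no hash bucket would reach 4.
One more record must land in a hash bucket that already has 3, giving it 4.
So 27 × 3 + 1 = 82 records are required.

82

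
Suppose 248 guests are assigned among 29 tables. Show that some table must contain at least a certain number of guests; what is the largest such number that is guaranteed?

By pigeonhole, the 29 tables are the holes and the 248 guests are the pigeons.
If every table held at most 8 guests, the total would be at most 29 × 8 = 232, which is less than 248.
So some table holds at least ⌈248/29⌉ = 9 guests.

9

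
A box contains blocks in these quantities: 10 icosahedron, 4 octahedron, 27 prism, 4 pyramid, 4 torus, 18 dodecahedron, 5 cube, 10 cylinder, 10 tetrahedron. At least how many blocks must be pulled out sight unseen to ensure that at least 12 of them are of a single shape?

Put each drawn block into a box by shape. The largest draw with every box below 12 takes min(count, 11) from each shape; shapes with fewer than 11 contribute all they have.
Σ min(cᵢ, 11) = 10 + 4 + 11 + 4 + 4 + 11 + 5 + 10 + 10 = 69.
Draw number 69 + 1 = 70 must push one box to 12.

70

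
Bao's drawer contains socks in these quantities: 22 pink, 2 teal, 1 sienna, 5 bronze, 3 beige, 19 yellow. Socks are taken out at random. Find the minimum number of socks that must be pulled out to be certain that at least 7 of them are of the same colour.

An adversary could hand out at most 6 socks per colour (4 colours run out sooner): 6 + 2 + 1 + 5 + 3 + 6 = 23 socks and still no colour has 7.
One more sock lands in a colour already at 6, so 24 draws are enough and 23 are not.

24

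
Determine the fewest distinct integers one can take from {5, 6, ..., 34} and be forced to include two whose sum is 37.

17

A set avoiding the sum 37 can contain at most one of each pair {x, 37−x}, plus the 2 elements whose complement lies outside the range.
The integers 19, …, 34 (16 of them) are such a set: any two sum to at least 19+20 = 39 > 37.
Any 17th integer completes one of the 14 pairs, so 17 choices force a sum of 37.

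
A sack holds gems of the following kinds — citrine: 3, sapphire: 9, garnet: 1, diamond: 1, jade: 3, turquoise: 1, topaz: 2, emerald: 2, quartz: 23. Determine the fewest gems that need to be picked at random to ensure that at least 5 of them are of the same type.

22

Put each drawn gem into a box by type. The largest draw with every box below 5 takes min(count, 4) from each type; types with fewer than 4 contribute all they have.
Σ min(cᵢ, 4) = 3 + 4 + 1 + 1 + 3 + 1 + 2 + 2 + 4 = 21.
Draw number 21 + 1 = 22 must push one box to 5.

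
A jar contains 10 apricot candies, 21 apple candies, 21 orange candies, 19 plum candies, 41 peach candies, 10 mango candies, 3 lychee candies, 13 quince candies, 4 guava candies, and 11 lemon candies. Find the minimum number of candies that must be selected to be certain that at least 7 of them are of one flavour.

56

An adversary could hand out at most 6 candies per flavour (lychee, guava run out sooner): 6 + 6 + 6 + 6 + 6 + 6 + 3 + 6 + 4 + 6 = 55 candies and still no flavour has 7.
Pigeonhole: one more candy lands in a flavour already at 6, so 56 draws are enough and 55 are not.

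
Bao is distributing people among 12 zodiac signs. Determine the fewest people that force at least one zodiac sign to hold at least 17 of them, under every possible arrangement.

With 192 people one could put exactly 16 in each of the 12 zodiac signs, and no zodiac sign would reach 17.
One more person must land in a zodiac sign that already has 16, giving it 17.
So 12 × 16 + 1 = 193 people are required.

193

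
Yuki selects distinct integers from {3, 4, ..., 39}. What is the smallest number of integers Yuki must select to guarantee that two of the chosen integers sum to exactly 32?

25

A set avoiding the sum 32 can contain at most one of each pair {x, 32−x}, plus the 11 elements whose complement lies outside the range or equal to its own complement.
The integers 16, …, 39 (24 of them) are such a set: any two sum to at least 16+17 = 33 > 32.
Any 25th integer completes one of the 13 pairs, so 25 choices force a sum of 32.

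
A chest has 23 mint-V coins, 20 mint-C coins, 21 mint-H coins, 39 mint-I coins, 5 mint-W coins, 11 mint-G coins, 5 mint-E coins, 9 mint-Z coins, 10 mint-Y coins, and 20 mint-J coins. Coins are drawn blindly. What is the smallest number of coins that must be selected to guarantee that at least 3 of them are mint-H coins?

In the worst case for collecting mint-H coins, every non-mint-H coin comes out first.
There are 23 + 20 + 39 + 5 + 11 + 5 + 9 + 10 + 20 = 142 non-mint-H coins altogether.
After those, each further coin must be mint-H, so 142 + 3 = 145 draws guarantee 3 mint-H coins.

145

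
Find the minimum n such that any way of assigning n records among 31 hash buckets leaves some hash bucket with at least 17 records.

497

With 496 records one could put exactly 16 in each of the 31 hash buckets, and no hash bucket would reach 17.
One more record must land in a hash bucket that already has 16, giving it 17.
So 31 × 16 + 1 = 497 records are required.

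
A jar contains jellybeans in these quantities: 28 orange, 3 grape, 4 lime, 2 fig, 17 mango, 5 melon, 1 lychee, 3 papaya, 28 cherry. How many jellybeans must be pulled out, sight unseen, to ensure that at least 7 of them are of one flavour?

An adversary could hand out at most 6 jellybeans per flavour (6 flavours run out sooner): 6 + 3 + 4 + 2 + 6 + 5 + 1 + 3 + 6 = 36 jellybeans and still no flavour has 7.
Pigeonhole: one more jellybean lands in a flavour already at 6, so 37 draws are enough and 36 are not.

37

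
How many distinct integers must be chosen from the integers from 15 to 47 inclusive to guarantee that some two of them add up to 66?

20

Group the elements by complementary pair {x, 66−x}: {19,47}, {20,46}, {21,45}, …, giving 14 two-element pairs, the single value 33 (it cannot pair with itself since the integers are distinct), and 4 integers whose partner 66−x falls outside [15,47].
By the pigeonhole principle, treating each of those 19 groups as a pigeonhole, one can pick one integer per group — 19 integers — with no two summing to 66.
The 20th integer lands in an occupied pair, forcing a sum of 66.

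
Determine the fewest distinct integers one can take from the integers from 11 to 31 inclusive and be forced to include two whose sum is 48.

15

Group the elements by complementary pair {x, 48−x}: {17,31}, {18,30}, {19,29}, …, giving 7 two-element pairs, the single value 24 (it cannot pair with itself since the integers are distinct), and 6 integers whose partner 48−x falls outside [11,31].
Treating each of those 14 groups as a pigeonhole, one can pick one integer per group — 14 integers — with no two summing to 48.
The 15th integer lands in an occupied pair, forcing a sum of 48.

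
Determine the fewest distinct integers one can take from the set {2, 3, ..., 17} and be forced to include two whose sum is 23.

Two chosen integers sum to 23 exactly when both halves of some pair {x, 23−x} with 6 ≤ x ≤ 23−x ≤ 17 are chosen — 6 such pairs.
The remaining 4 elements (those with no distinct partner in range) can never complete a 23-sum, so the worst case takes all of them and one from each pair: 4 + 6 = 10.
Pigeonhole: the 11th integer has to be the second member of some pair, so 10 + 1 = 11.

11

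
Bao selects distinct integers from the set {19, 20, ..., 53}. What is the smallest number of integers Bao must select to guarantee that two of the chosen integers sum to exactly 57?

26

A set avoiding the sum 57 can contain at most one of each pair {x, 57−x}, plus the 15 elements whose complement lies outside the range.
The integers 29, …, 53 (25 of them) are such a set: any two sum to at least 29+30 = 59 > 57.
Pigeonhole: any 26th integer completes one of the 10 pairs, so 26 choices force a sum of 57.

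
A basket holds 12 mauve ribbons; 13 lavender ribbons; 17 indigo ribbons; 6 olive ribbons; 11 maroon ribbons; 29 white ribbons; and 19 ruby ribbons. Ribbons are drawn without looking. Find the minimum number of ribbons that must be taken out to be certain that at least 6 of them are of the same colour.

By the pigeonhole principle, put each drawn ribbon into a box by colour. The largest draw with every box below 6 takes min(count, 5) from each colour.
Σ min(cᵢ, 5) = 5 + 5 + 5 + 5 + 5 + 5 + 5 = 35.
Draw number 35 + 1 = 36 must push one box to 6.

36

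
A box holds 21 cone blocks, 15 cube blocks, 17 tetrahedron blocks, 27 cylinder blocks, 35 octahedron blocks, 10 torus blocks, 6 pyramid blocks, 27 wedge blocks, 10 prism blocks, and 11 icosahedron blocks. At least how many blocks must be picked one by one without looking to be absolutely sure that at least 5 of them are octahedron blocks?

In the worst case for collecting octahedron blocks, every non-octahedron block comes out first.
There are 21 + 15 + 17 + 27 + 10 + 6 + 27 + 10 + 11 = 144 non-octahedron blocks altogether.
After those, each further block must be octahedron, so 144 + 5 = 149 draws guarantee 5 octahedron blocks.

149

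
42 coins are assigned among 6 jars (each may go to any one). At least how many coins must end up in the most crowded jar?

By pigeonhole, the 6 jars are the holes and the 42 coins are the pigeons.
If every jar held at most 6 coins, the total would be at most 6 × 6 = 36, which is less than 42.
So some jar holds at least ⌈42/6⌉ = 7 coins.

7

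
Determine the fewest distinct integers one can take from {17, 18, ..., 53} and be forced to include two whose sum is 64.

23

Two chosen integers sum to 64 exactly when both halves of some pair {x, 64−x} with 17 ≤ x ≤ 64−x ≤ 47 are chosen — 15 such pairs.
The remaining 7 elements (those with no distinct partner in range) can never complete a 64-sum, so the worst case takes all of them and one from each pair: 7 + 15 = 22.
Pigeonhole: the 23rd integer has to be the second member of some pair, so 22 + 1 = 23.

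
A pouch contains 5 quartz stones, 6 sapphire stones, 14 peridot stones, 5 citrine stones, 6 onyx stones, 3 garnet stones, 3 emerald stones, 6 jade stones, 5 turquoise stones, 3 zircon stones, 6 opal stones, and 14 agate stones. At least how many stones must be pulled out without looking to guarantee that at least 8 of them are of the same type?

The 12 types are the holes; the stones drawn are the pigeons.
To avoid 8 of any one type, the worst case takes at most 7 of each type, or every stone of a type that has fewer than 7.
That gives 5 + 6 + 7 + 5 + 6 + 3 + 3 + 6 + 5 + 3 + 6 + 7 = 62 stones with no type reaching 8.
The next stone forces some type to 8, so 62 + 1 = 63.

63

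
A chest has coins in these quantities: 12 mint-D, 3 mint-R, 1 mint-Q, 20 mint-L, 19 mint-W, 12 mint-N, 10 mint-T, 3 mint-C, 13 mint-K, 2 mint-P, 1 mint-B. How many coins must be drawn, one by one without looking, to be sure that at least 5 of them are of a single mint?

35

By the pigeonhole principle, put each drawn coin into a box by mint. The largest draw with every box below 5 takes min(count, 4) from each mint; mints with fewer than 4 contribute all they have.
Σ min(cᵢ, 4) = 4 + 3 + 1 + 4 + 4 + 4 + 4 + 3 + 4 + 2 + 1 = 34.
Draw number 34 + 1 = 35 must push one box to 5.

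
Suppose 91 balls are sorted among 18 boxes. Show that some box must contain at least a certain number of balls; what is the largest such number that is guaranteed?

6

By pigeonhole, the 18 boxes are the holes and the 91 balls are the pigeons.
If every box held at most 5 balls, the total would be at most 18 × 5 = 90, which is less than 91.
So some box holds at least ⌈91/18⌉ = 6 balls.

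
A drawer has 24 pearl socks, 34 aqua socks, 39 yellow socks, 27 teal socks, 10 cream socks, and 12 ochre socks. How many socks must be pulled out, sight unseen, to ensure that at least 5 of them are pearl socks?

127

In the worst case for collecting pearl socks, every non-pearl sock comes out first.
There are 34 + 39 + 27 + 10 + 12 = 122 non-pearl socks altogether.
After those, each further sock must be pearl, so 122 + 5 = 127 draws guarantee 5 pearl socks.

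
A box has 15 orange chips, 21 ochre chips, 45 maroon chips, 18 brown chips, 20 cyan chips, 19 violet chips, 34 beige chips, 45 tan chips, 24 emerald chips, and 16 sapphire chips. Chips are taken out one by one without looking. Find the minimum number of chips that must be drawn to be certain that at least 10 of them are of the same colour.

91

Put each drawn chip into a box by colour. The largest draw with every box below 10 takes min(count, 9) from each colour.
Σ min(cᵢ, 9) = 9 + 9 + 9 + 9 + 9 + 9 + 9 + 9 + 9 + 9 = 90.
Draw number 90 + 1 = 91 must push one box to 10.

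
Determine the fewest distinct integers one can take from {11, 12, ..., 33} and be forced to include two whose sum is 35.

Two chosen integers sum to 35 exactly when both halves of some pair {x, 35−x} with 11 ≤ x ≤ 35−x ≤ 24 are chosen — 7 such pairs.
The remaining 9 elements (those with no distinct partner in range) can never complete a 35-sum, so the worst case takes all of them and one from each pair: 9 + 7 = 16.
By pigeonhole, the 17th integer has to be the second member of some pair, so 16 + 1 = 17.

17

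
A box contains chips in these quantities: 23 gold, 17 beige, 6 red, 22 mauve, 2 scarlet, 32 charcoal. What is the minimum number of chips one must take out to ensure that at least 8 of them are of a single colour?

An adversary could hand out at most 7 chips per colour (red, scarlet run out sooner): 7 + 7 + 6 + 7 + 2 + 7 = 36 chips and still no colour has 8.
One more chip lands in a colour already at 7, so 37 draws are enough and 36 are not.

37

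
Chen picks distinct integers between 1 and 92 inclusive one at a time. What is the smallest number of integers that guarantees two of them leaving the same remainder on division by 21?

22

By pigeonhole, the 21 residue classes mod 21 are the pigeonholes.
With 21 integers one could put 1 in each residue class and have no class reach 2.
The 22nd integer pushes some class to 2, so 21·1 + 1 = 22.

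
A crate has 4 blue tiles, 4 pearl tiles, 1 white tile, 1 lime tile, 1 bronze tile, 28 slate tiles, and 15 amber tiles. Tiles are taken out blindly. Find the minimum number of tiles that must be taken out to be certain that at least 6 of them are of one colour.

The 7 colours are the holes; the tiles drawn are the pigeons.
To avoid 6 of any one colour, the worst case takes at most 5 of each colour, or every tile of a colour that has fewer than 5.
That gives 4 + 4 + 1 + 1 + 1 + 5 + 5 = 21 tiles with no colour reaching 6.
The next tile forces some colour to 6, so 21 + 1 = 22.

22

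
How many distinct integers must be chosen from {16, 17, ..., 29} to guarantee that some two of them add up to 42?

10

Group the elements by complementary pair {x, 42−x}: {16,26}, {17,25}, {18,24}, …, giving 5 two-element pairs, the single value 21 (it cannot pair with itself since the integers are distinct), and 3 integers whose partner 42−x falls outside [16,29].
By pigeonhole, treating each of those 9 groups as a pigeonhole, one can pick one integer per group — 9 integers — with no two summing to 42.
The 10th integer lands in an occupied pair, forcing a sum of 42.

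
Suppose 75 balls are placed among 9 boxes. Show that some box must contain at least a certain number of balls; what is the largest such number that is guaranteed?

By the pigeonhole principle, the 9 boxes are the holes and the 75 balls are the pigeons.
If every box held at most 8 balls, the total would be at most 9 × 8 = 72, which is less than 75.
So some box holds at least ⌈75/9⌉ = 9 balls.

9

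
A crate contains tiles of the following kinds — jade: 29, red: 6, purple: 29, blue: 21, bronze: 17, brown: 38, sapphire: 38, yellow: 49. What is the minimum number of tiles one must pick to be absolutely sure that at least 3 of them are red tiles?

In the worst case for collecting red tiles, every non-red tile comes out first.
There are 29 + 29 + 21 + 17 + 38 + 38 + 49 = 221 non-red tiles altogether.
After those, each further tile must be red, so 221 + 3 = 224 draws guarantee 3 red tiles.

224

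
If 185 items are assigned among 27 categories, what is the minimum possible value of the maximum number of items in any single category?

By pigeonhole, the 27 categories are the holes and the 185 items are the pigeons.
If every category held at most 6 items, the total would be at most 27 × 6 = 162, which is less than 185.
So some category holds at least ⌈185/27⌉ = 7 items.

7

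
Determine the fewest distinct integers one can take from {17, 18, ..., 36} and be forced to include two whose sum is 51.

Two chosen integers sum to 51 exactly when both halves of some pair {x, 51−x} with 17 ≤ x ≤ 51−x ≤ 34 are chosen — 9 such pairs.
The remaining 2 elements (those with no distinct partner in range) can never complete a 51-sum, so the worst case takes all of them and one from each pair: 2 + 9 = 11.
By pigeonhole, the 12th integer has to be the second member of some pair, so 11 + 1 = 12.

12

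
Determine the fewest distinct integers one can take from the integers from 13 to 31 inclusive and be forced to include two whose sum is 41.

12

Two chosen integers sum to 41 exactly when both halves of some pair {x, 41−x} with 13 ≤ x ≤ 41−x ≤ 28 are chosen — 8 such pairs.
The remaining 3 elements (those with no distinct partner in range) can never complete a 41-sum, so the worst case takes all of them and one from each pair: 3 + 8 = 11.
The 12th integer has to be the second member of some pair, so 11 + 1 = 12.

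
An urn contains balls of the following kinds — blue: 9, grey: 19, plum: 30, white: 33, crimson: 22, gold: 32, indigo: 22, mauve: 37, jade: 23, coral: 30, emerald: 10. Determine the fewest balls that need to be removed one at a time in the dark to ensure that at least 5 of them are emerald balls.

262

In the worst case for collecting emerald balls, every non-emerald ball comes out first.
There are 9 + 19 + 30 + 33 + 22 + 32 + 22 + 37 + 23 + 30 = 257 non-emerald balls altogether.
After those, each further ball must be emerald, so 257 + 5 = 262 draws guarantee 5 emerald balls.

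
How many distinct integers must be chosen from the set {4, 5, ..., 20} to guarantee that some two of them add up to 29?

12

Group the elements by complementary pair {x, 29−x}: {9,20}, {10,19}, {11,18}, …, giving 6 two-element pairs and 5 integers whose partner 29−x falls outside [4,20].
Treating each of those 11 groups as a pigeonhole, one can pick one integer per group — 11 integers — with no two summing to 29.
The 12th integer lands in an occupied pair, forcing a sum of 29.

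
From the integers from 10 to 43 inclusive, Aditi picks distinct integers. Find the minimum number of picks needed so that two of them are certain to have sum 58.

A set avoiding the sum 58 can contain at most one of each pair {x, 58−x}, plus the 6 elements whose complement lies outside the range or equal to its own complement.
The integers 10, …, 29 (20 of them) are such a set: any two sum to at least 10+11 = 21 and at most 28+29 = 57 < 58.
By the pigeonhole principle, any 21st integer completes one of the 14 pairs, so 21 choices force a sum of 58.

21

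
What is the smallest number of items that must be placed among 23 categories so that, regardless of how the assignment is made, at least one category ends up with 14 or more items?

300

With 299 items one could put exactly 13 in each of the 23 categories, and no category would reach 14.
One more item must land in a category that already has 13, giving it 14.
So 23 × 13 + 1 = 300 items are required.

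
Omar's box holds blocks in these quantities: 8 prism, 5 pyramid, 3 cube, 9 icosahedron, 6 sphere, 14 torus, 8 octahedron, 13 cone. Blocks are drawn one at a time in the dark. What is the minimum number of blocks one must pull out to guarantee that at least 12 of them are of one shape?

62

By pigeonhole, put each drawn block into a box by shape. The largest draw with every box below 12 takes min(count, 11) from each shape; shapes with fewer than 11 contribute all they have.
Σ min(cᵢ, 11) = 8 + 5 + 3 + 9 + 6 + 11 + 8 + 11 = 61.
Draw number 61 + 1 = 62 must push one box to 12.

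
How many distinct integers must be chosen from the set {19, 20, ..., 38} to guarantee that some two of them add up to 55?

Group the elements by complementary pair {x, 55−x}: {19,36}, {20,35}, {21,34}, …, giving 9 two-element pairs and 2 integers whose partner 55−x falls outside [19,38].
Treating each of those 11 groups as a pigeonhole, one can pick one integer per group — 11 integers — with no two summing to 55.
The 12th integer lands in an occupied pair, forcing a sum of 55.

12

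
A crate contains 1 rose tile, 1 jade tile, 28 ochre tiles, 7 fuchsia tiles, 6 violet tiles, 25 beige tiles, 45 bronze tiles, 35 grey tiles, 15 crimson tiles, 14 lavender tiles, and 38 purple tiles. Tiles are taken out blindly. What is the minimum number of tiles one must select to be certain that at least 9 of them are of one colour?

72

Pigeonhole: put each drawn tile into a box by colour. The largest draw with every box below 9 takes min(count, 8) from each colour; colours with fewer than 8 contribute all they have.
Σ min(cᵢ, 8) = 1 + 1 + 8 + 7 + 6 + 8 + 8 + 8 + 8 + 8 + 8 = 71.
Draw number 71 + 1 = 72 must push one box to 9.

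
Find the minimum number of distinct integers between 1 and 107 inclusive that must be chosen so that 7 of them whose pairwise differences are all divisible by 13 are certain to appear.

79

Integers whose pairwise differences are multiples of 13 are exactly those sharing a remainder mod 13. By pigeonhole, the 13 residue classes mod 13 are the pigeonholes.
With 78 integers one could put 6 in each residue class and have no class reach 7.
The 79th integer pushes some class to 7, so 13·6 + 1 = 79.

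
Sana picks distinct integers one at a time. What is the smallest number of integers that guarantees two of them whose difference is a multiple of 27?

Integers whose pairwise differences are multiples of 27 are exactly those sharing a remainder mod 27. By the pigeonhole principle, the 27 residue classes mod 27 are the pigeonholes.
With 27 integers one could put 1 in each residue class and have no class reach 2.
The 28th integer pushes some class to 2, so 27·1 + 1 = 28.

28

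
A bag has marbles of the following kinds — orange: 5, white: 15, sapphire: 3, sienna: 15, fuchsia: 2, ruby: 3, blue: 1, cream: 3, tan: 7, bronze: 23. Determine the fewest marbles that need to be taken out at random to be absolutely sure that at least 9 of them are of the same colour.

49

An adversary could hand out at most 8 marbles per colour (7 colours run out sooner): 5 + 8 + 3 + 8 + 2 + 3 + 1 + 3 + 7 + 8 = 48 marbles and still no colour has 9.
One more marble lands in a colour already at 8, so 49 draws are enough and 48 are not.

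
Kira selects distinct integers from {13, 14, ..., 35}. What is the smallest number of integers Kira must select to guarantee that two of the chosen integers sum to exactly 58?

Two chosen integers sum to 58 exactly when both halves of some pair {x, 58−x} with 23 ≤ x ≤ 58−x ≤ 35 are chosen — 6 such pairs.
The remaining 11 elements (those with no distinct partner in range) can never complete a 58-sum, so the worst case takes all of them and one from each pair: 11 + 6 = 17.
The 18th integer has to be the second member of some pair, so 17 + 1 = 18.

18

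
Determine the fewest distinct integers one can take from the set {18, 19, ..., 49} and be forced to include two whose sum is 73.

20

Two chosen integers sum to 73 exactly when both halves of some pair {x, 73−x} with 24 ≤ x ≤ 73−x ≤ 49 are chosen — 13 such pairs.
The remaining 6 elements (those with no distinct partner in range) can never complete a 73-sum, so the worst case takes all of them and one from each pair: 6 + 13 = 19.
The 20th integer has to be the second member of some pair, so 19 + 1 = 20.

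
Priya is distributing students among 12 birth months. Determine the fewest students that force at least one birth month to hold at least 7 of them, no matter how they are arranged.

73

With 72 students one could put exactly 6 in each of the 12 birth months, and no birth month would reach 7.
Pigeonhole: one more student must land in a birth month that already has 6, giving it 7.
So 12 × 6 + 1 = 73 students are required.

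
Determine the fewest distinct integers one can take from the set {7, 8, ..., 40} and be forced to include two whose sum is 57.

Group the elements by complementary pair {x, 57−x}: {17,40}, {18,39}, {19,38}, …, giving 12 two-element pairs and 10 integers whose partner 57−x falls outside [7,40].
Pigeonhole: treating each of those 22 groups as a pigeonhole, one can pick one integer per group — 22 integers — with no two summing to 57.
The 23rd integer lands in an occupied pair, forcing a sum of 57.

23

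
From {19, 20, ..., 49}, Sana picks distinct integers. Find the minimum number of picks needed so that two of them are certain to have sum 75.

20

Two chosen integers sum to 75 exactly when both halves of some pair {x, 75−x} with 26 ≤ x ≤ 75−x ≤ 49 are chosen — 12 such pairs.
The remaining 7 elements (those with no distinct partner in range) can never complete a 75-sum, so the worst case takes all of them and one from each pair: 7 + 12 = 19.
By pigeonhole, the 20th integer has to be the second member of some pair, so 19 + 1 = 20.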